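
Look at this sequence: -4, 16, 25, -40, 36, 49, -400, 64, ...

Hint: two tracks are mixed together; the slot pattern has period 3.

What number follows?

81

The slot pattern repeats as ABB (period 3), so there are 2 interleaved tracks.
Stream A: -4, -40, -400. A geometric progression (common ratio 10).
Stream B: 16, 25, 36, 49, 64. Perfect squares starting at 4².
Position 9 → stream B, term 6 = 81.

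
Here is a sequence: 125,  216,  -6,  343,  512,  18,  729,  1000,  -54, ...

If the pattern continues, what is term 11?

The slot pattern repeats as AAB (period 3), so there are 2 interleaved tracks.
Track A: 125, 216, 343, 512, 729, 1000 — consecutive cubes n³ from n = 5.
Track B: -6, 18, -54 — multiplying by -3 each time.
Position 11 → track A, term 8 = 1728.

1728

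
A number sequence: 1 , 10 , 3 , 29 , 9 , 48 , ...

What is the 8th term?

The terms cycle through 2 interleaved subsequences.
Track A: 1, 3, 9 — successive powers of 3.
Track B: 10, 29, 48 — linear: a_n = -9 + 19·n.
Position 8 falls in track B as its term 4, giving 67.

67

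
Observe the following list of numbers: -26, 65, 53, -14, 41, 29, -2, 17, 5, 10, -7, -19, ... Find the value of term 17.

-55

Positions follow the repeating pattern ABB; grouping by letter gives 2 tracks.
Track A: -26, -14, -2, 10. Arithmetic with common difference +12.
Track B: 65, 53, 41, 29, 17, 5, -7, -19. Linear: a_n = 77 − 12·n.
Position 17 → track B, term 11 = -55.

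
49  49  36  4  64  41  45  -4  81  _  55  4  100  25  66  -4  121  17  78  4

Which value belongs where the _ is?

33

Read the sequence 4 terms at a time; column i is its own pattern.
Subsequence A: 49, 64, 81, 100, 121. The squares 7², 8², 9², ….
Subsequence B: 49, 41, ?, 25, 17. Arithmetic with common difference −8.
Subsequence C: 36, 45, 55, 66, 78. Triangular numbers starting at T_8.
Subsequence D: 4, -4, 4, -4, 4. Alternating ±4.
The gap is subsequence B's term 3; the rule gives 33.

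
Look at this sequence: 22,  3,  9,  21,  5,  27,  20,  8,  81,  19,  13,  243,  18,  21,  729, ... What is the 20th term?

Split by position mod 3: positions 1, 4, 7, … form one track, and each other residue class forms its own.
Stream A: 22, 21, 20, 19, 18 (linear: a_n = 23 − n).
Stream B: 3, 5, 8, 13, 21 (each term equals the sum of the previous two).
Stream C: 9, 27, 81, 243, 729 (powers of 3).
Term 20 comes from stream B (its 7th entry): 55.

55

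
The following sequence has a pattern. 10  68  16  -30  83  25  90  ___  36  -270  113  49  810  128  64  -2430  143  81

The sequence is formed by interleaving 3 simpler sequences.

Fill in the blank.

98

Split by position mod 3 into 3 tracks.
Stream A: 10, -30, 90, -270, 810, -2430 (geometric with ratio -3).
Stream B: 68, 83, ?, 113, 128, 143 (adding 15 each time).
Stream C: 16, 25, 36, 49, 64, 81 (the squares 4², 5², 6², …).
Stream B's pattern makes the blank 98.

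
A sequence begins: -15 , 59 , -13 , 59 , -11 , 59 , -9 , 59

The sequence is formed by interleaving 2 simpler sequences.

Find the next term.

-7

The terms cycle through 2 interleaved subsequences.
Track A: -15, -13, -11, -9 (arithmetic, step +2).
Track B: 59, 59, 59, 59 (the constant sequence 59).
The 9th slot belongs to track A; its 5th term is -7.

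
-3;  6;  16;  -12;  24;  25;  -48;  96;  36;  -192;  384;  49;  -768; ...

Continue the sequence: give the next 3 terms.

Positions follow the repeating pattern AAB; grouping by letter gives 2 tracks.
Track A: -3, 6, -12, 24, -48, 96, -192, 384, -768 (geometric, ×-2 each step).
Track B: 16, 25, 36, 49 (the squares 4², 5², 6², …).
Position 14 falls in track A as its term 10, giving 1536.
Position 15 falls in track B as its term 5, giving 64.
Term 16 comes from track A (its 11th entry): -3072.

1536, 64, -3072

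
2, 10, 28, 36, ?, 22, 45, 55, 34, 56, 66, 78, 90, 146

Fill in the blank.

12

The slot pattern repeats as AABB (period 4), so there are 2 interleaved tracks.
Track A: 2, 10, ?, 22, 34, 56, 90, 146 — a Fibonacci-like recurrence a_n = a_{n-1} + a_{n-2}.
Track B: 28, 36, 45, 55, 66, 78 — triangular numbers starting at T_7.
The gap is track A's term 3; the rule gives 12.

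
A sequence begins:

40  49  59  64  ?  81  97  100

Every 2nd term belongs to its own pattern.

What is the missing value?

78

Odd-indexed and even-indexed terms follow separate rules.
Subsequence A: 40, 59, ?, 97. Linear: a_n = 21 + 19·n.
Subsequence B: 49, 64, 81, 100. Consecutive squares n² from n = 7.
Filling subsequence A at index 3 by its rule yields 78.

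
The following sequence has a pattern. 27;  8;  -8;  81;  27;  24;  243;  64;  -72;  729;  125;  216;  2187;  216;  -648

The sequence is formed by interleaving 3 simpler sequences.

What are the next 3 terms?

6561, 343, 1944

Split by position mod 3: positions 1, 4, 7, … form one track, and each other residue class forms its own.
Track A = 27, 81, 243, 729, 2187: successive powers of 3.
Track B = 8, 27, 64, 125, 216: the cubes 2³, 3³, 4³, ….
Track C = -8, 24, -72, 216, -648: geometric, ×-3 each step.
Position 16 → track A, term 6 = 6561.
Position 17 falls in track B as its term 6, giving 343.
Term 18 comes from track C (its 6th entry): 1944.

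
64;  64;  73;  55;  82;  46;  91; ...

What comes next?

37

Odd-indexed and even-indexed terms follow separate rules.
Subsequence A: 64, 73, 82, 91 (adding 9 each time).
Subsequence B: 64, 55, 46 (linear: a_n = 73 − 9·n).
Position 8 falls in subsequence B as its term 4, giving 37.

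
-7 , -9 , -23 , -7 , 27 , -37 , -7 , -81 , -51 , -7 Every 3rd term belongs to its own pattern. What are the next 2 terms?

243, -65

Split by position mod 3: positions 1, 4, 7, … form one track, and each other residue class forms its own.
Track A: -7, -7, -7, -7 — constant -7.
Track B: -9, 27, -81 — multiplying by -3 each time.
Track C: -23, -37, -51 — subtracting 14 each time.
Term 11 comes from track B (its 4th entry): 243.
Position 12 → track C, term 4 = -65.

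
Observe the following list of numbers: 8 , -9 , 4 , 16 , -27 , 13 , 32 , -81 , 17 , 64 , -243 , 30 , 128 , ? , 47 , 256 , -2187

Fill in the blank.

-729

Taking every 3rd term gives 3 separate tracks.
Track A = 8, 16, 32, 64, 128, 256: powers of 2.
Track B = -9, -27, -81, -243, ?, -2187: geometric, ×3 each step.
Track C = 4, 13, 17, 30, 47: Fibonacci-style (each term is the sum of the two before it).
So the missing entry in track B is -729.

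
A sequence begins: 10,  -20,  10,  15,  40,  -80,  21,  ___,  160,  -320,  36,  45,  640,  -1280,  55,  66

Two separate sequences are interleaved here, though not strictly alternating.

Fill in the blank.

Positions follow the repeating pattern AABB; grouping by letter gives 2 tracks.
Track A = 10, -20, 40, -80, 160, -320, 640, -1280: a geometric progression (common ratio -2).
Track B = 10, 15, 21, ?, 36, 45, 55, 66: triangular numbers starting at T_4.
The gap is track B's term 4; the rule gives 28.

28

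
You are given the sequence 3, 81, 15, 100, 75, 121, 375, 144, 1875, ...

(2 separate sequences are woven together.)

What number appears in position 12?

Odd-indexed and even-indexed terms follow separate rules.
Track A: 3, 15, 75, 375, 1875 — multiplying by 5 each time.
Track B: 81, 100, 121, 144 — the squares 9², 10², 11², ….
Term 12 comes from track B (its 6th entry): 196.

196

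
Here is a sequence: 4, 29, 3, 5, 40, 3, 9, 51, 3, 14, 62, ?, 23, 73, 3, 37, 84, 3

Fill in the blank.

3

Read the sequence 3 terms at a time; column i is its own pattern.
Track A: 4, 5, 9, 14, 23, 37 (Fibonacci-style (each term is the sum of the two before it)).
Track B: 29, 40, 51, 62, 73, 84 (arithmetic, step +11).
Track C: 3, 3, 3, ?, 3, 3 (constant 3).
The gap is track C's term 4; the rule gives 3.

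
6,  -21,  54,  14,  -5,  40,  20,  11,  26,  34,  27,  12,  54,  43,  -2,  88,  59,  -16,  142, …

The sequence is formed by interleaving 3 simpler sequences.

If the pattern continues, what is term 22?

Read the sequence 3 terms at a time; column i is its own pattern.
Track A: 6, 14, 20, 34, 54, 88, 142 (each term equals the sum of the previous two).
Track B: -21, -5, 11, 27, 43, 59 (adding 16 each time).
Track C: 54, 40, 26, 12, -2, -16 (arithmetic, step −14).
The 22nd slot belongs to track A; its 8th term is 230.

230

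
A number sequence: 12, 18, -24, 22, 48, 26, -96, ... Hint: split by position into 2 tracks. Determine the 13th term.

Taking every 2nd term gives 2 separate tracks.
Track A is 12, -24, 48, -96, which is geometric with ratio -2.
Track B is 18, 22, 26, which is linear: a_n = 14 + 4·n.
Term 13 comes from track A (its 7th entry): 768.

768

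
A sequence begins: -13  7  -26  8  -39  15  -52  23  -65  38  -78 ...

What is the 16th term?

160

Positions 1, 3, 5, … form one subsequence and positions 2, 4, 6, … form another.
Track A = -13, -26, -39, -52, -65, -78: linear: a_n = −13·n.
Track B = 7, 8, 15, 23, 38: Fibonacci-style (each term is the sum of the two before it).
Position 16 falls in track B as its term 8, giving 160.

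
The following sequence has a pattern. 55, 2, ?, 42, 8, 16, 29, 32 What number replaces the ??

4

Reading positions in blocks of 3 reveals the pattern ABB — 2 tracks woven together.
Stream A: 55, 42, 29 (linear: a_n = 68 − 13·n).
Stream B: 2, ?, 8, 16, 32 (successive powers of 2).
So the missing entry in stream B is 4.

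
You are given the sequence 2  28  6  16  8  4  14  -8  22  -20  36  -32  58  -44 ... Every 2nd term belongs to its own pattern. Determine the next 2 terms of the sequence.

Odd-indexed and even-indexed terms follow separate rules.
Stream A is 2, 6, 8, 14, 22, 36, 58, which is Fibonacci-style (each term is the sum of the two before it).
Stream B is 28, 16, 4, -8, -20, -32, -44, which is linear: a_n = 40 − 12·n.
Position 15 → stream A, term 8 = 94.
The 16th slot belongs to stream B; its 8th term is -56.

94, -56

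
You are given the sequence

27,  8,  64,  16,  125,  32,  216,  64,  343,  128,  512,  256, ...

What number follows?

729

Positions 1, 3, 5, … form one subsequence and positions 2, 4, 6, … form another.
Stream A: 27, 64, 125, 216, 343, 512 (perfect cubes starting at 3³).
Stream B: 8, 16, 32, 64, 128, 256 (powers 2^3, 2^4, 2^5, …).
Term 13 comes from stream A (its 7th entry): 729.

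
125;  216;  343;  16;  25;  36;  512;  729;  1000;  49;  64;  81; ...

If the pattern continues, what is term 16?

100

Positions follow the repeating pattern AAABBB; grouping by letter gives 2 tracks.
Stream A = 125, 216, 343, 512, 729, 1000: the cubes 5³, 6³, 7³, ….
Stream B = 16, 25, 36, 49, 64, 81: perfect squares starting at 4².
The 16th slot belongs to stream B; its 7th term is 100.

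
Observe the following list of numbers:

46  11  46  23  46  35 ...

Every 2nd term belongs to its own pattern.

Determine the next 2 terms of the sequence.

46, 47

Split by position mod 2 into 2 tracks.
Track A is 46, 46, 46, which is the constant sequence 46.
Track B is 11, 23, 35, which is adding 12 each time.
Term 7 comes from track A (its 4th entry): 46.
Position 8 → track B, term 4 = 47.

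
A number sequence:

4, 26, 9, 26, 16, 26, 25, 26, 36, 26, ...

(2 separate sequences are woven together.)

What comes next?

49

Taking every 2nd term gives 2 separate tracks.
Stream A is 4, 9, 16, 25, 36, which is the squares 2², 3², 4², ….
Stream B is 26, 26, 26, 26, 26, which is constant 26.
The 11th slot belongs to stream A; its 6th term is 49.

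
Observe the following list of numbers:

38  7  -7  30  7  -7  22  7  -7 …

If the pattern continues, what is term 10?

14

Positions follow the repeating pattern ABB; grouping by letter gives 2 tracks.
Track A: 38, 30, 22 — linear: a_n = 46 − 8·n.
Track B: 7, -7, 7, -7, 7, -7 — the oscillation 7·(−1)^(n+1).
The 10th slot belongs to track A; its 4th term is 14.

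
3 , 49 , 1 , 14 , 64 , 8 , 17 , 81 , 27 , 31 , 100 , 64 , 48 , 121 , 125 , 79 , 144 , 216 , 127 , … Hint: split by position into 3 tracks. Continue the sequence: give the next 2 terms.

Read the sequence 3 terms at a time; column i is its own pattern.
Subsequence A is 3, 14, 17, 31, 48, 79, 127, which is Fibonacci-style (each term is the sum of the two before it).
Subsequence B is 49, 64, 81, 100, 121, 144, which is the squares 7², 8², 9², ….
Subsequence C is 1, 8, 27, 64, 125, 216, which is the cubes 1³, 2³, 3³, ….
Position 20 falls in subsequence B as its term 7, giving 169.
Position 21 → subsequence C, term 7 = 343.

169, 343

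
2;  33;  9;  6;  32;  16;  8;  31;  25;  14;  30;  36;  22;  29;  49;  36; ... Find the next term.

28

Split by position mod 3 into 3 tracks.
Subsequence A: 2, 6, 8, 14, 22, 36. Each term equals the sum of the previous two.
Subsequence B: 33, 32, 31, 30, 29. Arithmetic with common difference −1.
Subsequence C: 9, 16, 25, 36, 49. The squares 3², 4², 5², ….
Position 17 → subsequence B, term 6 = 28.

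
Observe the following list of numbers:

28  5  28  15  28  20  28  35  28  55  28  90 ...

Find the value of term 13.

28

Positions 1, 3, 5, … form one subsequence and positions 2, 4, 6, … form another.
Track A: 28, 28, 28, 28, 28, 28 — always 28.
Track B: 5, 15, 20, 35, 55, 90 — a Fibonacci-like recurrence a_n = a_{n-1} + a_{n-2}.
Position 13 falls in track A as its term 7, giving 28.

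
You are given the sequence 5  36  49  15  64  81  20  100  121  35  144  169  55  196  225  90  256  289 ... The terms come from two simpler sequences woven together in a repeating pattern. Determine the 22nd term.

The slot pattern repeats as ABB (period 3), so there are 2 interleaved tracks.
Subsequence A: 5, 15, 20, 35, 55, 90 — a Fibonacci-like recurrence a_n = a_{n-1} + a_{n-2}.
Subsequence B: 36, 49, 64, 81, 100, 121, 144, 169, 196, 225, 256, 289 — consecutive squares n² from n = 6.
Term 22 comes from subsequence A (its 8th entry): 235.

235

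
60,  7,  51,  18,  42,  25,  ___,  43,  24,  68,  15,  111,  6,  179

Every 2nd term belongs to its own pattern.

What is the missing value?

33

Taking every 2nd term gives 2 separate tracks.
Subsequence A: 60, 51, 42, ?, 24, 15, 6 (arithmetic with common difference −9).
Subsequence B: 7, 18, 25, 43, 68, 111, 179 (a Fibonacci-like recurrence a_n = a_{n-1} + a_{n-2}).
So the missing entry in subsequence A is 33.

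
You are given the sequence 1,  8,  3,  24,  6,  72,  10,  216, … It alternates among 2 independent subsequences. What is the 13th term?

Split by position mod 2 into 2 tracks.
Track A: 1, 3, 6, 10 — the triangular numbers T_1, T_2, ….
Track B: 8, 24, 72, 216 — geometric, ×3 each step.
Position 13 falls in track A as its term 7, giving 28.

28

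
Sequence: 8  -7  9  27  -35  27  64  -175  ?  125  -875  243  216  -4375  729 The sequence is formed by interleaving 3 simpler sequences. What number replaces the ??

81

The terms cycle through 3 interleaved subsequences.
Track A: 8, 27, 64, 125, 216. Consecutive cubes n³ from n = 2.
Track B: -7, -35, -175, -875, -4375. Multiplying by 5 each time.
Track C: 9, 27, ?, 243, 729. Powers 3^2, 3^3, 3^4, ….
So the missing entry in track C is 81.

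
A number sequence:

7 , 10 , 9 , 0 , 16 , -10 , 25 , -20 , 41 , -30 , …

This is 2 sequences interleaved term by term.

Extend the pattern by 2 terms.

66, -40

Odd-indexed and even-indexed terms follow separate rules.
Track A: 7, 9, 16, 25, 41 — Fibonacci-style (each term is the sum of the two before it).
Track B: 10, 0, -10, -20, -30 — subtracting 10 each time.
The 11th slot belongs to track A; its 6th term is 66.
Position 12 falls in track B as its term 6, giving -40.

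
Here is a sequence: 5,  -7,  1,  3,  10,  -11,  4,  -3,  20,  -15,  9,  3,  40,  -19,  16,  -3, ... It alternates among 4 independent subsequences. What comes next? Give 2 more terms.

80, -23

Read the sequence 4 terms at a time; column i is its own pattern.
Track A: 5, 10, 20, 40. Multiplying by 2 each time.
Track B: -7, -11, -15, -19. Subtracting 4 each time.
Track C: 1, 4, 9, 16. Consecutive squares n² from n = 1.
Track D: 3, -3, 3, -3. The oscillation 3·(−1)^(n+1).
Position 17 → track A, term 5 = 80.
Position 18 → track B, term 5 = -23.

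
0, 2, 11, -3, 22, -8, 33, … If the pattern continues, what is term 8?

-13

Taking every 2nd term gives 2 separate tracks.
Track A = 0, 11, 22, 33: arithmetic, step +11.
Track B = 2, -3, -8: subtracting 5 each time.
Position 8 → track B, term 4 = -13.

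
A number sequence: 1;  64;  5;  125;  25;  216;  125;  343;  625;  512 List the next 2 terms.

3125, 729

Split by position mod 2 into 2 tracks.
Stream A = 1, 5, 25, 125, 625: a geometric progression (common ratio 5).
Stream B = 64, 125, 216, 343, 512: perfect cubes starting at 4³.
Position 11 → stream A, term 6 = 3125.
Position 12 → stream B, term 6 = 729.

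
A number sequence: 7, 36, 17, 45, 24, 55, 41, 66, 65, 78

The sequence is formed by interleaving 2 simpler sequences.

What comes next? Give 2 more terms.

The terms cycle through 2 interleaved subsequences.
Track A is 7, 17, 24, 41, 65, which is Fibonacci-style (each term is the sum of the two before it).
Track B is 36, 45, 55, 66, 78, which is triangular numbers n(n+1)/2 for n = 8, 9, ….
Position 11 → track A, term 6 = 106.
The 12th slot belongs to track B; its 6th term is 91.

106, 91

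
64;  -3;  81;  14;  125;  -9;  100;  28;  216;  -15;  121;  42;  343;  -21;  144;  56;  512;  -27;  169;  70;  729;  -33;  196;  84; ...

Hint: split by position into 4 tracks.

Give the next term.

Taking every 4th term gives 4 separate tracks.
Stream A: 64, 125, 216, 343, 512, 729 (the cubes 4³, 5³, 6³, …).
Stream B: -3, -9, -15, -21, -27, -33 (arithmetic with common difference −6).
Stream C: 81, 100, 121, 144, 169, 196 (the squares 9², 10², 11², …).
Stream D: 14, 28, 42, 56, 70, 84 (adding 14 each time).
Term 25 comes from stream A (its 7th entry): 1000.

1000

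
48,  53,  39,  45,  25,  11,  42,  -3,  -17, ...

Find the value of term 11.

-31

Reading positions in blocks of 3 reveals the pattern ABB — 2 tracks woven together.
Track A: 48, 45, 42 (subtracting 3 each time).
Track B: 53, 39, 25, 11, -3, -17 (arithmetic, step −14).
Term 11 comes from track B (its 7th entry): -31.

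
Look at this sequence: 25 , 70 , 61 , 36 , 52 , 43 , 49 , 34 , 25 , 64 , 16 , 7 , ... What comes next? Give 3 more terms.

81, -2, -11

The slot pattern repeats as ABB (period 3), so there are 2 interleaved tracks.
Track A: 25, 36, 49, 64. Perfect squares starting at 5².
Track B: 70, 61, 52, 43, 34, 25, 16, 7. Linear: a_n = 79 − 9·n.
The 13th slot belongs to track A; its 5th term is 81.
Position 14 falls in track B as its term 9, giving -2.
The 15th slot belongs to track B; its 10th term is -11.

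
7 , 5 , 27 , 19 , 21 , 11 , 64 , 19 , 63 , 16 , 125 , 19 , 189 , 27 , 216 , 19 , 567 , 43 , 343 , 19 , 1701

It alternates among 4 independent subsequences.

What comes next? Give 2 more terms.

Read the sequence 4 terms at a time; column i is its own pattern.
Track A: 7, 21, 63, 189, 567, 1701. Geometric, ×3 each step.
Track B: 5, 11, 16, 27, 43. Each term equals the sum of the previous two.
Track C: 27, 64, 125, 216, 343. Consecutive cubes n³ from n = 3.
Track D: 19, 19, 19, 19, 19. The constant sequence 19.
The 22nd slot belongs to track B; its 6th term is 70.
Term 23 comes from track C (its 6th entry): 512.

70, 512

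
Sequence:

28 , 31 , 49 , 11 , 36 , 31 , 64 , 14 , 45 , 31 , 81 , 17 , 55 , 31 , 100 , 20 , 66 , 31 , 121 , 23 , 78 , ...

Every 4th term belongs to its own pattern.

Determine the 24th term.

Taking every 4th term gives 4 separate tracks.
Stream A: 28, 36, 45, 55, 66, 78. The triangular numbers T_7, T_8, ….
Stream B: 31, 31, 31, 31, 31. The constant sequence 31.
Stream C: 49, 64, 81, 100, 121. Consecutive squares n² from n = 7.
Stream D: 11, 14, 17, 20, 23. Linear: a_n = 8 + 3·n.
Term 24 comes from stream D (its 6th entry): 26.

26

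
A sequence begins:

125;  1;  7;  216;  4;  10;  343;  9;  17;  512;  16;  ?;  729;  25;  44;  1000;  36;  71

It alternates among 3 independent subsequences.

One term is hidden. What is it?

27

Taking every 3rd term gives 3 separate tracks.
Stream A: 125, 216, 343, 512, 729, 1000 — the cubes 5³, 6³, 7³, ….
Stream B: 1, 4, 9, 16, 25, 36 — consecutive squares n² from n = 1.
Stream C: 7, 10, 17, ?, 44, 71 — a Fibonacci-like recurrence a_n = a_{n-1} + a_{n-2}.
The gap is stream C's term 4; the rule gives 27.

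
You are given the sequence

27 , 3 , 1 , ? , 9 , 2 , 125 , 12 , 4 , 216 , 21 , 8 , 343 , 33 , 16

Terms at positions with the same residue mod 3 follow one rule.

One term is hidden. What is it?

Read the sequence 3 terms at a time; column i is its own pattern.
Track A: 27, ?, 125, 216, 343 — the cubes 3³, 4³, 5³, ….
Track B: 3, 9, 12, 21, 33 — Fibonacci-style (each term is the sum of the two before it).
Track C: 1, 2, 4, 8, 16 — successive powers of 2.
The gap is track A's term 2; the rule gives 64.

64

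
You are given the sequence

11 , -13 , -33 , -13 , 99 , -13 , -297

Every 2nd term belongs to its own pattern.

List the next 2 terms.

Split by position mod 2 into 2 tracks.
Stream A = 11, -33, 99, -297: multiplying by -3 each time.
Stream B = -13, -13, -13: always -13.
Position 8 falls in stream B as its term 4, giving -13.
Position 9 → stream A, term 5 = 891.

-13, 891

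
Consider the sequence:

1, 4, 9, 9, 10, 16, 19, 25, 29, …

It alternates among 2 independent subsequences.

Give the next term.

36

Positions 1, 3, 5, … form one subsequence and positions 2, 4, 6, … form another.
Track A = 1, 9, 10, 19, 29: a Fibonacci-like recurrence a_n = a_{n-1} + a_{n-2}.
Track B = 4, 9, 16, 25: the squares 2², 3², 4², ….
Term 10 comes from track B (its 5th entry): 36.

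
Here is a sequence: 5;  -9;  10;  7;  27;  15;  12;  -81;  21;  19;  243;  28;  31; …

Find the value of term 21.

55

The terms cycle through 3 interleaved subsequences.
Track A: 5, 7, 12, 19, 31 (a Fibonacci-like recurrence a_n = a_{n-1} + a_{n-2}).
Track B: -9, 27, -81, 243 (a geometric progression (common ratio -3)).
Track C: 10, 15, 21, 28 (triangular numbers n(n+1)/2 for n = 4, 5, …).
The 21st slot belongs to track C; its 7th term is 55.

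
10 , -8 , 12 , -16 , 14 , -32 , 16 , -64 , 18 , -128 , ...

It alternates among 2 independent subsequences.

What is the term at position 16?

Positions 1, 3, 5, … form one subsequence and positions 2, 4, 6, … form another.
Subsequence A = 10, 12, 14, 16, 18: linear: a_n = 8 + 2·n.
Subsequence B = -8, -16, -32, -64, -128: geometric, ×2 each step.
Position 16 → subsequence B, term 8 = -1024.

-1024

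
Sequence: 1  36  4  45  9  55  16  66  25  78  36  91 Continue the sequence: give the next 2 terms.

49, 105

The terms cycle through 2 interleaved subsequences.
Track A: 1, 4, 9, 16, 25, 36. Consecutive squares n² from n = 1.
Track B: 36, 45, 55, 66, 78, 91. Triangular numbers starting at T_8.
The 13th slot belongs to track A; its 7th term is 49.
Position 14 falls in track B as its term 7, giving 105.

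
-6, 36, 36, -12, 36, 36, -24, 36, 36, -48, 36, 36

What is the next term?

Reading positions in blocks of 3 reveals the pattern ABB — 2 tracks woven together.
Stream A is -6, -12, -24, -48, which is geometric, ×2 each step.
Stream B is 36, 36, 36, 36, 36, 36, 36, 36, which is always 36.
Position 13 → stream A, term 5 = -96.

-96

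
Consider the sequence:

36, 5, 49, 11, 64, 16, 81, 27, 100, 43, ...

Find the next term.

Split by position mod 2 into 2 tracks.
Track A: 36, 49, 64, 81, 100 (perfect squares starting at 6²).
Track B: 5, 11, 16, 27, 43 (Fibonacci-style (each term is the sum of the two before it)).
The 11th slot belongs to track A; its 6th term is 121.

121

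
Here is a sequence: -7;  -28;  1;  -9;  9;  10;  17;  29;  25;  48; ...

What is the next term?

Positions 1, 3, 5, … form one subsequence and positions 2, 4, 6, … form another.
Track A = -7, 1, 9, 17, 25: arithmetic with common difference +8.
Track B = -28, -9, 10, 29, 48: linear: a_n = -47 + 19·n.
Position 11 falls in track A as its term 6, giving 33.

33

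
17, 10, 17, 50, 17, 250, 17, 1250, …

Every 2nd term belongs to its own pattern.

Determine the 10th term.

Taking every 2nd term gives 2 separate tracks.
Subsequence A: 17, 17, 17, 17. The constant sequence 17.
Subsequence B: 10, 50, 250, 1250. Geometric with ratio 5.
Position 10 falls in subsequence B as its term 5, giving 6250.

6250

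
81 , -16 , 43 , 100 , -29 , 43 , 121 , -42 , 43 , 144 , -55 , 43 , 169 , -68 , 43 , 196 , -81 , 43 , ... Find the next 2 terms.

Split by position mod 3 into 3 tracks.
Stream A: 81, 100, 121, 144, 169, 196 (the squares 9², 10², 11², …).
Stream B: -16, -29, -42, -55, -68, -81 (arithmetic with common difference −13).
Stream C: 43, 43, 43, 43, 43, 43 (the constant sequence 43).
The 19th slot belongs to stream A; its 7th term is 225.
The 20th slot belongs to stream B; its 7th term is -94.

225, -94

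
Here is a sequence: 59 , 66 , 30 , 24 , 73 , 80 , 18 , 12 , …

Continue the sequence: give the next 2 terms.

Positions follow the repeating pattern AABB; grouping by letter gives 2 tracks.
Stream A is 59, 66, 73, 80, which is adding 7 each time.
Stream B is 30, 24, 18, 12, which is arithmetic with common difference −6.
Position 9 falls in stream A as its term 5, giving 87.
Position 10 → stream A, term 6 = 94.

87, 94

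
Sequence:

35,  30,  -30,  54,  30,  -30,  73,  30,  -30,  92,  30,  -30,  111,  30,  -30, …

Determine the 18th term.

Reading positions in blocks of 3 reveals the pattern ABB — 2 tracks woven together.
Track A: 35, 54, 73, 92, 111. Adding 19 each time.
Track B: 30, -30, 30, -30, 30, -30, 30, -30, 30, -30. Oscillating between 30 and -30.
Position 18 → track B, term 12 = -30.

-30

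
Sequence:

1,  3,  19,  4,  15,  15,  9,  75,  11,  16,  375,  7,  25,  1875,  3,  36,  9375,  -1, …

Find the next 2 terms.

49, 46875

Split by position mod 3 into 3 tracks.
Stream A is 1, 4, 9, 16, 25, 36, which is the squares 1², 2², 3², ….
Stream B is 3, 15, 75, 375, 1875, 9375, which is multiplying by 5 each time.
Stream C is 19, 15, 11, 7, 3, -1, which is subtracting 4 each time.
Position 19 falls in stream A as its term 7, giving 49.
Position 20 falls in stream B as its term 7, giving 46875.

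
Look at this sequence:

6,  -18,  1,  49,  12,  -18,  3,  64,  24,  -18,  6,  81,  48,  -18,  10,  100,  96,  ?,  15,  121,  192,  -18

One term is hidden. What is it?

Taking every 4th term gives 4 separate tracks.
Track A is 6, 12, 24, 48, 96, 192, which is geometric with ratio 2.
Track B is -18, -18, -18, -18, ?, -18, which is constant -18.
Track C is 1, 3, 6, 10, 15, which is the triangular numbers T_1, T_2, ….
Track D is 49, 64, 81, 100, 121, which is consecutive squares n² from n = 7.
So the missing entry in track B is -18.

-18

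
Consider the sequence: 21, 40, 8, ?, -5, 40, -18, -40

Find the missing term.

-40

Split by position mod 2 into 2 tracks.
Track A: 21, 8, -5, -18. Arithmetic, step −13.
Track B: 40, ?, 40, -40. Alternating ±40.
Track B's pattern makes the blank -40.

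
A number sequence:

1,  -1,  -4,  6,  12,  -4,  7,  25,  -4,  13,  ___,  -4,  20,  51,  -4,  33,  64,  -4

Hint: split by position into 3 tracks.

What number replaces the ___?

38

Taking every 3rd term gives 3 separate tracks.
Stream A: 1, 6, 7, 13, 20, 33 — each term equals the sum of the previous two.
Stream B: -1, 12, 25, ?, 51, 64 — adding 13 each time.
Stream C: -4, -4, -4, -4, -4, -4 — constant -4.
Stream B's pattern makes the blank 38.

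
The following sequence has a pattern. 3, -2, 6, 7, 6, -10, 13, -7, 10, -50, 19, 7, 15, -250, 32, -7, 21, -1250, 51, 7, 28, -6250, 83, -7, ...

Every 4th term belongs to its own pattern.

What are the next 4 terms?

36, -31250, 134, 7

Split by position mod 4: positions 1, 5, 9, … form one track, and each other residue class forms its own.
Stream A is 3, 6, 10, 15, 21, 28, which is triangular numbers starting at T_2.
Stream B is -2, -10, -50, -250, -1250, -6250, which is a geometric progression (common ratio 5).
Stream C is 6, 13, 19, 32, 51, 83, which is a Fibonacci-like recurrence a_n = a_{n-1} + a_{n-2}.
Stream D is 7, -7, 7, -7, 7, -7, which is oscillating between 7 and -7.
Position 25 falls in stream A as its term 7, giving 36.
Position 26 falls in stream B as its term 7, giving -31250.
Term 27 comes from stream C (its 7th entry): 134.
Term 28 comes from stream D (its 7th entry): 7.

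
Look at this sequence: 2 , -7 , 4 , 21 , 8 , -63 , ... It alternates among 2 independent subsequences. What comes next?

16

The terms cycle through 2 interleaved subsequences.
Subsequence A: 2, 4, 8 — successive powers of 2.
Subsequence B: -7, 21, -63 — geometric with ratio -3.
Position 7 falls in subsequence A as its term 4, giving 16.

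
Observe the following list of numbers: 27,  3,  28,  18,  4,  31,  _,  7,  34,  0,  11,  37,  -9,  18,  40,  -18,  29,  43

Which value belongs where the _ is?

Read the sequence 3 terms at a time; column i is its own pattern.
Track A = 27, 18, ?, 0, -9, -18: subtracting 9 each time.
Track B = 3, 4, 7, 11, 18, 29: Fibonacci-style (each term is the sum of the two before it).
Track C = 28, 31, 34, 37, 40, 43: arithmetic, step +3.
Track A's pattern makes the blank 9.

9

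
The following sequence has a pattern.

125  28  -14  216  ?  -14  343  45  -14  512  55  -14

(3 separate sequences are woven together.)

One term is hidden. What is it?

36

The terms cycle through 3 interleaved subsequences.
Track A = 125, 216, 343, 512: consecutive cubes n³ from n = 5.
Track B = 28, ?, 45, 55: the triangular numbers T_7, T_8, ….
Track C = -14, -14, -14, -14: always -14.
Filling track B at index 2 by its rule yields 36.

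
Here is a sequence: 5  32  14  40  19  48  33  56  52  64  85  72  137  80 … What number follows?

Positions 1, 3, 5, … form one subsequence and positions 2, 4, 6, … form another.
Track A = 5, 14, 19, 33, 52, 85, 137: Fibonacci-style (each term is the sum of the two before it).
Track B = 32, 40, 48, 56, 64, 72, 80: arithmetic with common difference +8.
Position 15 → track A, term 8 = 222.

222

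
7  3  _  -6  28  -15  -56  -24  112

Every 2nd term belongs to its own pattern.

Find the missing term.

-14

Positions 1, 3, 5, … form one subsequence and positions 2, 4, 6, … form another.
Track A: 7, ?, 28, -56, 112. Multiplying by -2 each time.
Track B: 3, -6, -15, -24. Arithmetic with common difference −9.
So the missing entry in track A is -14.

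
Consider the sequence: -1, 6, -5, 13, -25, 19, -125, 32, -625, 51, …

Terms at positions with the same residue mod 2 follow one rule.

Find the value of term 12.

The terms cycle through 2 interleaved subsequences.
Track A is -1, -5, -25, -125, -625, which is a geometric progression (common ratio 5).
Track B is 6, 13, 19, 32, 51, which is a Fibonacci-like recurrence a_n = a_{n-1} + a_{n-2}.
Term 12 comes from track B (its 6th entry): 83.

83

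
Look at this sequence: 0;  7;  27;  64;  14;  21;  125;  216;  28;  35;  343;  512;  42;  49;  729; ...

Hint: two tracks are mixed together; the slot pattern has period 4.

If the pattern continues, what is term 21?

Reading positions in blocks of 4 reveals the pattern AABB — 2 tracks woven together.
Track A = 0, 7, 14, 21, 28, 35, 42, 49: arithmetic with common difference +7.
Track B = 27, 64, 125, 216, 343, 512, 729: the cubes 3³, 4³, 5³, ….
The 21st slot belongs to track A; its 11th term is 70.

70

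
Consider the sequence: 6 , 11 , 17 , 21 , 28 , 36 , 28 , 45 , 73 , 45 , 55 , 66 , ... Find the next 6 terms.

118, 191, 309, 78, 91, 105

The slot pattern repeats as AAABBB (period 6), so there are 2 interleaved tracks.
Subsequence A: 6, 11, 17, 28, 45, 73 (each term equals the sum of the previous two).
Subsequence B: 21, 28, 36, 45, 55, 66 (the triangular numbers T_6, T_7, …).
Position 13 falls in subsequence A as its term 7, giving 118.
The 14th slot belongs to subsequence A; its 8th term is 191.
Position 15 → subsequence A, term 9 = 309.
Position 16 → subsequence B, term 7 = 78.
The 17th slot belongs to subsequence B; its 8th term is 91.
The 18th slot belongs to subsequence B; its 9th term is 105.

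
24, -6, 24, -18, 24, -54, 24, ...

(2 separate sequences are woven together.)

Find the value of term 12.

Split by position mod 2 into 2 tracks.
Track A: 24, 24, 24, 24 (the constant sequence 24).
Track B: -6, -18, -54 (geometric, ×3 each step).
Term 12 comes from track B (its 6th entry): -1458.

-1458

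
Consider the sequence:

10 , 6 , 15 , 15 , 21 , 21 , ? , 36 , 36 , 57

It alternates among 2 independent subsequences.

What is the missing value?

Positions 1, 3, 5, … form one subsequence and positions 2, 4, 6, … form another.
Track A: 10, 15, 21, ?, 36. Triangular numbers n(n+1)/2 for n = 4, 5, ….
Track B: 6, 15, 21, 36, 57. Fibonacci-style (each term is the sum of the two before it).
So the missing entry in track A is 28.

28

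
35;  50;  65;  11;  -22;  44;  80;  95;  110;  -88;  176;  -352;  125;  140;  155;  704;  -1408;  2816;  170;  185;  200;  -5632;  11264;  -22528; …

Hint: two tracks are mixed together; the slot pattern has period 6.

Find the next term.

Positions follow the repeating pattern AAABBB; grouping by letter gives 2 tracks.
Track A: 35, 50, 65, 80, 95, 110, 125, 140, 155, 170, 185, 200. Arithmetic, step +15.
Track B: 11, -22, 44, -88, 176, -352, 704, -1408, 2816, -5632, 11264, -22528. Geometric with ratio -2.
Position 25 → track A, term 13 = 215.

215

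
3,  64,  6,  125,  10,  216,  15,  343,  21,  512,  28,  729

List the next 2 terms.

Odd-indexed and even-indexed terms follow separate rules.
Stream A: 3, 6, 10, 15, 21, 28. The triangular numbers T_2, T_3, ….
Stream B: 64, 125, 216, 343, 512, 729. The cubes 4³, 5³, 6³, ….
Position 13 → stream A, term 7 = 36.
Position 14 → stream B, term 7 = 1000.

36, 1000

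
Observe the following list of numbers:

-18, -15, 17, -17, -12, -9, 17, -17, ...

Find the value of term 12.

Reading positions in blocks of 4 reveals the pattern AABB — 2 tracks woven together.
Track A: -18, -15, -12, -9 (arithmetic, step +3).
Track B: 17, -17, 17, -17 (alternating ±17).
Position 12 falls in track B as its term 6, giving -17.

-17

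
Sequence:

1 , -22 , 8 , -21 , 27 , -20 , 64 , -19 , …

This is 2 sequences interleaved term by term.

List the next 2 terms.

Split by position mod 2 into 2 tracks.
Track A: 1, 8, 27, 64. Perfect cubes starting at 1³.
Track B: -22, -21, -20, -19. Adding 1 each time.
Term 9 comes from track A (its 5th entry): 125.
The 10th slot belongs to track B; its 5th term is -18.

125, -18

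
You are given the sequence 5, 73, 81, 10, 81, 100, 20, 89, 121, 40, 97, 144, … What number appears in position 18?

Taking every 3rd term gives 3 separate tracks.
Stream A = 5, 10, 20, 40: geometric, ×2 each step.
Stream B = 73, 81, 89, 97: arithmetic, step +8.
Stream C = 81, 100, 121, 144: the squares 9², 10², 11², ….
Position 18 falls in stream C as its term 6, giving 196.

196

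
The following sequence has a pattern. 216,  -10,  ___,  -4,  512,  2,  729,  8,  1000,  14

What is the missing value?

343

The terms cycle through 2 interleaved subsequences.
Subsequence A: 216, ?, 512, 729, 1000. Consecutive cubes n³ from n = 6.
Subsequence B: -10, -4, 2, 8, 14. Arithmetic with common difference +6.
The gap is subsequence A's term 2; the rule gives 343.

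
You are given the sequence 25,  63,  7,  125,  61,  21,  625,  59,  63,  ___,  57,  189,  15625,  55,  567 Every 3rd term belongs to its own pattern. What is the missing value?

Read the sequence 3 terms at a time; column i is its own pattern.
Subsequence A: 25, 125, 625, ?, 15625 — successive powers of 5.
Subsequence B: 63, 61, 59, 57, 55 — subtracting 2 each time.
Subsequence C: 7, 21, 63, 189, 567 — geometric with ratio 3.
So the missing entry in subsequence A is 3125.

3125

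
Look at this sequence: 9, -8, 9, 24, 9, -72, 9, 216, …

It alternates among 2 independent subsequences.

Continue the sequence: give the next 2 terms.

9, -648

Positions 1, 3, 5, … form one subsequence and positions 2, 4, 6, … form another.
Stream A: 9, 9, 9, 9. The constant sequence 9.
Stream B: -8, 24, -72, 216. A geometric progression (common ratio -3).
Position 9 falls in stream A as its term 5, giving 9.
Position 10 → stream B, term 5 = -648.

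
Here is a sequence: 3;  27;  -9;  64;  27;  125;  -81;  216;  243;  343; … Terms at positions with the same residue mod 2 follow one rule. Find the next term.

Odd-indexed and even-indexed terms follow separate rules.
Track A = 3, -9, 27, -81, 243: a geometric progression (common ratio -3).
Track B = 27, 64, 125, 216, 343: perfect cubes starting at 3³.
Term 11 comes from track A (its 6th entry): -729.

-729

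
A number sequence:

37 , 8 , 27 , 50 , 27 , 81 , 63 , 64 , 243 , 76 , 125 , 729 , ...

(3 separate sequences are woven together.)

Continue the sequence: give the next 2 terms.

Taking every 3rd term gives 3 separate tracks.
Stream A: 37, 50, 63, 76 (adding 13 each time).
Stream B: 8, 27, 64, 125 (the cubes 2³, 3³, 4³, …).
Stream C: 27, 81, 243, 729 (powers of 3).
Position 13 → stream A, term 5 = 89.
Term 14 comes from stream B (its 5th entry): 216.

89, 216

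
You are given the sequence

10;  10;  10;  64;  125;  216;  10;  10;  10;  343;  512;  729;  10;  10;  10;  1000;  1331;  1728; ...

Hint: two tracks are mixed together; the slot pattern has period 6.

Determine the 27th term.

Positions follow the repeating pattern AAABBB; grouping by letter gives 2 tracks.
Track A = 10, 10, 10, 10, 10, 10, 10, 10, 10: the constant sequence 10.
Track B = 64, 125, 216, 343, 512, 729, 1000, 1331, 1728: consecutive cubes n³ from n = 4.
Term 27 comes from track A (its 15th entry): 10.

10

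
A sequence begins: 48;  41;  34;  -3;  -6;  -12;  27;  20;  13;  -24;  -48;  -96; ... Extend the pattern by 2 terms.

6, -1

Reading positions in blocks of 6 reveals the pattern AAABBB — 2 tracks woven together.
Track A: 48, 41, 34, 27, 20, 13 — arithmetic with common difference −7.
Track B: -3, -6, -12, -24, -48, -96 — geometric, ×2 each step.
Position 13 falls in track A as its term 7, giving 6.
Position 14 → track A, term 8 = -1.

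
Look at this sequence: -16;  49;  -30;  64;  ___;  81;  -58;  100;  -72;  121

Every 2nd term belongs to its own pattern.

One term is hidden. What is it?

Split by position mod 2 into 2 tracks.
Track A: -16, -30, ?, -58, -72. Arithmetic with common difference −14.
Track B: 49, 64, 81, 100, 121. Consecutive squares n² from n = 7.
So the missing entry in track A is -44.

-44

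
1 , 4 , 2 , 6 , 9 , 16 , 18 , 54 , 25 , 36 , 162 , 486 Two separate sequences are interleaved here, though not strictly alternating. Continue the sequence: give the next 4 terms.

Positions follow the repeating pattern AABB; grouping by letter gives 2 tracks.
Subsequence A = 1, 4, 9, 16, 25, 36: perfect squares starting at 1².
Subsequence B = 2, 6, 18, 54, 162, 486: geometric with ratio 3.
Term 13 comes from subsequence A (its 7th entry): 49.
Position 14 falls in subsequence A as its term 8, giving 64.
Term 15 comes from subsequence B (its 7th entry): 1458.
Position 16 falls in subsequence B as its term 8, giving 4374.

49, 64, 1458, 4374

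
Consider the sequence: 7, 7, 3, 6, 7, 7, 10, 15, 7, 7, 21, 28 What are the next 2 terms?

7, 7

Reading positions in blocks of 4 reveals the pattern AABB — 2 tracks woven together.
Track A = 7, 7, 7, 7, 7, 7: the constant sequence 7.
Track B = 3, 6, 10, 15, 21, 28: triangular numbers starting at T_2.
Position 13 → track A, term 7 = 7.
Position 14 falls in track A as its term 8, giving 7.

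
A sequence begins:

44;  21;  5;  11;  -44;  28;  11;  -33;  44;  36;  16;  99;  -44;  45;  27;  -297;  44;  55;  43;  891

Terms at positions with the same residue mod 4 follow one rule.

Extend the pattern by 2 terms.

Read the sequence 4 terms at a time; column i is its own pattern.
Subsequence A: 44, -44, 44, -44, 44 — oscillating between 44 and -44.
Subsequence B: 21, 28, 36, 45, 55 — the triangular numbers T_6, T_7, ….
Subsequence C: 5, 11, 16, 27, 43 — each term equals the sum of the previous two.
Subsequence D: 11, -33, 99, -297, 891 — multiplying by -3 each time.
Position 21 falls in subsequence A as its term 6, giving -44.
Term 22 comes from subsequence B (its 6th entry): 66.

-44, 66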